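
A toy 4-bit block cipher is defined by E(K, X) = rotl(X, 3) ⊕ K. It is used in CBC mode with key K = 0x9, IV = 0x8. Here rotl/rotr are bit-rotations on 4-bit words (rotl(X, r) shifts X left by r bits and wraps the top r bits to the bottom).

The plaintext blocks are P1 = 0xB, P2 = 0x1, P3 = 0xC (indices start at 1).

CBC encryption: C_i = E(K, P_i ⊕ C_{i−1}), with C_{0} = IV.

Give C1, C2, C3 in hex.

C1: P1 ⊕ 0x8 = 0x3; E(K, 0x3) = 0x0.
C2: P2 ⊕ 0x0 = 0x1; E(K, 0x1) = 0x1.
C3: P3 ⊕ 0x1 = 0xD; E(K, 0xD) = 0x7.

C1 = 0x0, C2 = 0x1, C3 = 0x7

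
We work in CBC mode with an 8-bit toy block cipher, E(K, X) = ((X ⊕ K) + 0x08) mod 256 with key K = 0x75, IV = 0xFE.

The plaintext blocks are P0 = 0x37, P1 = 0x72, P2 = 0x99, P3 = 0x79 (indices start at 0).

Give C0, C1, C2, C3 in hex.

CBC encryption: C_i = E(K, P_i ⊕ C_{i−1}), with C_{−1} = IV.
C0: P0 ⊕ 0xFE = 0xC9; E(K, 0xC9) = 0xC4.
C1: P1 ⊕ 0xC4 = 0xB6; E(K, 0xB6) = 0xCB.
C2: P2 ⊕ 0xCB = 0x52; E(K, 0x52) = 0x2F.
C3: P3 ⊕ 0x2F = 0x56; E(K, 0x56) = 0x2B.

C0 = 0xC4, C1 = 0xCB, C2 = 0x2F, C3 = 0x2B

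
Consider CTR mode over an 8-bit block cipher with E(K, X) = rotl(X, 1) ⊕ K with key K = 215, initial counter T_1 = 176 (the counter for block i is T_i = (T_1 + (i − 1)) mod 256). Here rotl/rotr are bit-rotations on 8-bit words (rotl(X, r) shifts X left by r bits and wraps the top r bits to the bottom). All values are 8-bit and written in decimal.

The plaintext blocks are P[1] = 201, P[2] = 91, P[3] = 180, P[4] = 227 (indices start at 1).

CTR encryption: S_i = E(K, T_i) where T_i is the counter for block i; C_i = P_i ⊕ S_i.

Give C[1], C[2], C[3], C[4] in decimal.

C[1] = 127, C[2] = 239, C[3] = 6, C[4] = 83

C[1]: T = 176, S = E(K, T) = 182; 201 ⊕ 182 = 127.
C[2]: T = 177, S = E(K, T) = 180; 91 ⊕ 180 = 239.
C[3]: T = 178, S = E(K, T) = 178; 180 ⊕ 178 = 6.
C[4]: T = 179, S = E(K, T) = 176; 227 ⊕ 176 = 83.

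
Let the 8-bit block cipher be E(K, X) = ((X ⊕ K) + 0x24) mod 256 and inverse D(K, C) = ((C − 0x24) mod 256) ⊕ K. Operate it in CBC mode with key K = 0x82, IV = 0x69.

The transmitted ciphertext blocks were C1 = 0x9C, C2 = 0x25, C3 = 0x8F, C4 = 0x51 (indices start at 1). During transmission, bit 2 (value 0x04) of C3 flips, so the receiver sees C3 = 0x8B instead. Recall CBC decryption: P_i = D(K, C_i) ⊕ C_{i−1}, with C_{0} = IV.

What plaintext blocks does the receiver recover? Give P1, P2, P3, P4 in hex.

Only C3 changed, to 0x8B. In CBC, a change in C_i garbles P_i and flips the same bit in P_{i+1}. Decrypting the received ciphertext:
P1: D(K, 0x9C) = 0xFA; 0xFA ⊕ 0x69 = 0x93.
P2: D(K, 0x25) = 0x83; 0x83 ⊕ 0x9C = 0x1F.
P3: D(K, 0x8B) = 0xE5; 0xE5 ⊕ 0x25 = 0xC0.
P4: D(K, 0x51) = 0xAF; 0xAF ⊕ 0x8B = 0x24.
Blocks that differ from the original plaintext: P3, P4.

P1 = 0x93, P2 = 0x1F, P3 = 0xC0, P4 = 0x24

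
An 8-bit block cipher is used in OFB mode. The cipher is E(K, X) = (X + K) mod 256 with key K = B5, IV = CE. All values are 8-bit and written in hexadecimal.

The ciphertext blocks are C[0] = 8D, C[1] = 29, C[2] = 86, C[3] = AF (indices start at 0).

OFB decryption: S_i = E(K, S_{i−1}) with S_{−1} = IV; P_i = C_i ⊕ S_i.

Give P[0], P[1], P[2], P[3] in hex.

P[0] = 0E, P[1] = 11, P[2] = 6B, P[3] = 0D

P[0]: S = E(K, CE) = 83; 8D ⊕ 83 = 0E.
P[1]: S = E(K, 83) = 38; 29 ⊕ 38 = 11.
P[2]: S = E(K, 38) = ED; 86 ⊕ ED = 6B.
P[3]: S = E(K, ED) = A2; AF ⊕ A2 = 0D.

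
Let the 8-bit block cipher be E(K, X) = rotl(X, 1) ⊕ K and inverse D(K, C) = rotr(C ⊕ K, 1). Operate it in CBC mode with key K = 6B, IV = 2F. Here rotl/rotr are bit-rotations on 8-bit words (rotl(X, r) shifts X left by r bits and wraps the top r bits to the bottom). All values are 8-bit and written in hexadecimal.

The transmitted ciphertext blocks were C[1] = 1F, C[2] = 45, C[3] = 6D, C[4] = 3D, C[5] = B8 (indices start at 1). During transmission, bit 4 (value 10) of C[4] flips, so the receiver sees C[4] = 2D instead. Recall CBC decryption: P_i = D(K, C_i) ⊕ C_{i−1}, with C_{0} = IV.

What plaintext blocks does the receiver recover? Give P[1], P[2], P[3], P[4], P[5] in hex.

P[1] = 15, P[2] = 08, P[3] = 46, P[4] = 4E, P[5] = C4

Only C[4] changed, to 2D. In CBC, a change in C_i garbles P_i and flips the same bit in P_{i+1}. Decrypting the received ciphertext:
P[1]: D(K, 1F) = 3A; 3A ⊕ 2F = 15.
P[2]: D(K, 45) = 17; 17 ⊕ 1F = 08.
P[3]: D(K, 6D) = 03; 03 ⊕ 45 = 46.
P[4]: D(K, 2D) = 23; 23 ⊕ 6D = 4E.
P[5]: D(K, B8) = E9; E9 ⊕ 2D = C4.
Blocks that differ from the original plaintext: P[4], P[5].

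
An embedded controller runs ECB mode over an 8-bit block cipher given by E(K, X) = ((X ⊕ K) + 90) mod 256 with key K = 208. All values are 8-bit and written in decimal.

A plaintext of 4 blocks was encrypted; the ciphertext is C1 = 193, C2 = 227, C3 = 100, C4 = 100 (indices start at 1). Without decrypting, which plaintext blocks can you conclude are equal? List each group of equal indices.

ECB encrypts each block independently with the same key, so equal ciphertext blocks imply equal plaintext blocks.
C3 = C4 = 100, so P3 = P4.

P3 = P4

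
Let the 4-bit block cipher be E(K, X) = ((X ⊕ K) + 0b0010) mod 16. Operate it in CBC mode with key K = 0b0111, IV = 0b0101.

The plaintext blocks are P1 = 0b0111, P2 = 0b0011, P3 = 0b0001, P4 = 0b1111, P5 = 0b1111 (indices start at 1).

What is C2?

C2 = 0b0101

CBC encryption: C_i = E(K, P_i ⊕ C_{i−1}), with C_{0} = IV.
C1: P1 ⊕ 0b0101 = 0b0010; E(K, 0b0010) = 0b0111.
C2: P2 ⊕ 0b0111 = 0b0100; E(K, 0b0100) = 0b0101.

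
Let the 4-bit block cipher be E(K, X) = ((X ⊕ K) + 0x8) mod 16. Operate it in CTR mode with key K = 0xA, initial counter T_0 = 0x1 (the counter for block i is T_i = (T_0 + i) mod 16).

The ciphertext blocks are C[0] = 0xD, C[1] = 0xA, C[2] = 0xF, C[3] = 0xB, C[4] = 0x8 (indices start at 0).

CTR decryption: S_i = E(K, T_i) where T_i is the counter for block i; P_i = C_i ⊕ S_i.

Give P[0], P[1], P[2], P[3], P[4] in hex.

P[0]: T = 0x1, S = E(K, T) = 0x3; 0xD ⊕ 0x3 = 0xE.
P[1]: T = 0x2, S = E(K, T) = 0x0; 0xA ⊕ 0x0 = 0xA.
P[2]: T = 0x3, S = E(K, T) = 0x1; 0xF ⊕ 0x1 = 0xE.
P[3]: T = 0x4, S = E(K, T) = 0x6; 0xB ⊕ 0x6 = 0xD.
P[4]: T = 0x5, S = E(K, T) = 0x7; 0x8 ⊕ 0x7 = 0xF.

P[0] = 0xE, P[1] = 0xA, P[2] = 0xE, P[3] = 0xD, P[4] = 0xF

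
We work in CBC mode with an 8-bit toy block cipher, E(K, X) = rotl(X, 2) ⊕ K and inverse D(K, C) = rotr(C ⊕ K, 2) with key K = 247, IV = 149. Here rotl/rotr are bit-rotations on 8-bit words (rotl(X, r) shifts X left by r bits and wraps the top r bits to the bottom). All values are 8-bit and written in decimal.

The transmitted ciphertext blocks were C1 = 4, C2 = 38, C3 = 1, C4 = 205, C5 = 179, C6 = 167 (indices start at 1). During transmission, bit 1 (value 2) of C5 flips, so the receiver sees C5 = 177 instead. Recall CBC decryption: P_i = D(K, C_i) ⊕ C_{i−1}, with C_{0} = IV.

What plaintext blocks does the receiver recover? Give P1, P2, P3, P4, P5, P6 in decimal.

Only C5 changed, to 177. In CBC, a change in C_i garbles P_i and flips the same bit in P_{i+1}. Decrypting the received ciphertext:
P1: D(K, 4) = 252; 252 ⊕ 149 = 105.
P2: D(K, 38) = 116; 116 ⊕ 4 = 112.
P3: D(K, 1) = 189; 189 ⊕ 38 = 155.
P4: D(K, 205) = 142; 142 ⊕ 1 = 143.
P5: D(K, 177) = 145; 145 ⊕ 205 = 92.
P6: D(K, 167) = 20; 20 ⊕ 177 = 165.
Blocks that differ from the original plaintext: P5, P6.

P1 = 105, P2 = 112, P3 = 155, P4 = 143, P5 = 92, P6 = 165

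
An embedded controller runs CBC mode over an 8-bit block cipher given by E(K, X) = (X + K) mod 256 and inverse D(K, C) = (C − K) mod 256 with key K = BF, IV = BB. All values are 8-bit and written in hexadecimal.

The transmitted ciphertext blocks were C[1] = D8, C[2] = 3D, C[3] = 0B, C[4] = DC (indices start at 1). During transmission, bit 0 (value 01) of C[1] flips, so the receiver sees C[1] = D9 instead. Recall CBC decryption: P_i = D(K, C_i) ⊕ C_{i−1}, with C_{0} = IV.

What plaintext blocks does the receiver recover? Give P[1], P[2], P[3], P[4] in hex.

Only C[1] changed, to D9. In CBC, a change in C_i garbles P_i and flips the same bit in P_{i+1}. Decrypting the received ciphertext:
P[1]: D(K, D9) = 1A; 1A ⊕ BB = A1.
P[2]: D(K, 3D) = 7E; 7E ⊕ D9 = A7.
P[3]: D(K, 0B) = 4C; 4C ⊕ 3D = 71.
P[4]: D(K, DC) = 1D; 1D ⊕ 0B = 16.
Blocks that differ from the original plaintext: P[1], P[2].

P[1] = A1, P[2] = A7, P[3] = 71, P[4] = 16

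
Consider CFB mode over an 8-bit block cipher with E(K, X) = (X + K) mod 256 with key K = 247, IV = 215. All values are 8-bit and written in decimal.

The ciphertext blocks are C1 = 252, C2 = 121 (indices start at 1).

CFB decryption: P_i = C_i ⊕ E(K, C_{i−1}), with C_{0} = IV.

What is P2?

P2 = 138

P2: E(K, 252) = 243; 121 ⊕ 243 = 138.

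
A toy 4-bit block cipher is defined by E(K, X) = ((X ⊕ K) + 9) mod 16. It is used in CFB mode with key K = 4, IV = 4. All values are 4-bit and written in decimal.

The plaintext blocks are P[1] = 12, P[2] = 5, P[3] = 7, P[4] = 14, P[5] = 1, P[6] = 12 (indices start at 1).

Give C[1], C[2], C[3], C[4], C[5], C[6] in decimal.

C[1] = 5, C[2] = 15, C[3] = 3, C[4] = 14, C[5] = 2, C[6] = 3

CFB encryption: C_i = P_i ⊕ E(K, C_{i−1}), with C_{0} = IV.
C[1]: E(K, 4) = 9; 12 ⊕ 9 = 5.
C[2]: E(K, 5) = 10; 5 ⊕ 10 = 15.
C[3]: E(K, 15) = 4; 7 ⊕ 4 = 3.
C[4]: E(K, 3) = 0; 14 ⊕ 0 = 14.
C[5]: E(K, 14) = 3; 1 ⊕ 3 = 2.
C[6]: E(K, 2) = 15; 12 ⊕ 15 = 3.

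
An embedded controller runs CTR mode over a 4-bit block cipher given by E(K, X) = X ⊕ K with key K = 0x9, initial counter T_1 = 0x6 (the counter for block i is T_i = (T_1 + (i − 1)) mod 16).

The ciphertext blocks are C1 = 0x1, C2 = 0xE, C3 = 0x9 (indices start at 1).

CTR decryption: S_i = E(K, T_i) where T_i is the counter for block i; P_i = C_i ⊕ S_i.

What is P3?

P3: T = 0x8, S = E(K, T) = 0x1; 0x9 ⊕ 0x1 = 0x8.

P3 = 0x8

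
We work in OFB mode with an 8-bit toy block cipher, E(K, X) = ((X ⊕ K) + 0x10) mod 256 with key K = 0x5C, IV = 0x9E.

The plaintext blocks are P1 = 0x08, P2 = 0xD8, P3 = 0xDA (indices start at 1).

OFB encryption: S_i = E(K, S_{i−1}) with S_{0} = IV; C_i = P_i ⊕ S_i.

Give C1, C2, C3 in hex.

C1: S = E(K, 0x9E) = 0xD2; 0x08 ⊕ 0xD2 = 0xDA.
C2: S = E(K, 0xD2) = 0x9E; 0xD8 ⊕ 0x9E = 0x46.
C3: S = E(K, 0x9E) = 0xD2; 0xDA ⊕ 0xD2 = 0x08.

C1 = 0xDA, C2 = 0x46, C3 = 0x08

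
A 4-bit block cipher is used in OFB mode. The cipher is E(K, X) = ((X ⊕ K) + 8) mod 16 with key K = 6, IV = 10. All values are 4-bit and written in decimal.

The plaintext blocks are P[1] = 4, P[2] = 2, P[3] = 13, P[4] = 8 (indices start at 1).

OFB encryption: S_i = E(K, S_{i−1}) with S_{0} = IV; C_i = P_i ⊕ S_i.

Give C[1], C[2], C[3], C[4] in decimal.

C[1]: S = E(K, 10) = 4; 4 ⊕ 4 = 0.
C[2]: S = E(K, 4) = 10; 2 ⊕ 10 = 8.
C[3]: S = E(K, 10) = 4; 13 ⊕ 4 = 9.
C[4]: S = E(K, 4) = 10; 8 ⊕ 10 = 2.

C[1] = 0, C[2] = 8, C[3] = 9, C[4] = 2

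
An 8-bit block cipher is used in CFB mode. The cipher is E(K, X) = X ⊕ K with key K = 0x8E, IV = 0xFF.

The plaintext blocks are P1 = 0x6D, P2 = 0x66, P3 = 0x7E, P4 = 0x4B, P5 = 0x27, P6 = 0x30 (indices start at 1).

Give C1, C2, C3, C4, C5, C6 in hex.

C1 = 0x1C, C2 = 0xF4, C3 = 0x04, C4 = 0xC1, C5 = 0x68, C6 = 0xD6

CFB encryption: C_i = P_i ⊕ E(K, C_{i−1}), with C_{0} = IV.
C1: E(K, 0xFF) = 0x71; 0x6D ⊕ 0x71 = 0x1C.
C2: E(K, 0x1C) = 0x92; 0x66 ⊕ 0x92 = 0xF4.
C3: E(K, 0xF4) = 0x7A; 0x7E ⊕ 0x7A = 0x04.
C4: E(K, 0x04) = 0x8A; 0x4B ⊕ 0x8A = 0xC1.
C5: E(K, 0xC1) = 0x4F; 0x27 ⊕ 0x4F = 0x68.
C6: E(K, 0x68) = 0xE6; 0x30 ⊕ 0xE6 = 0xD6.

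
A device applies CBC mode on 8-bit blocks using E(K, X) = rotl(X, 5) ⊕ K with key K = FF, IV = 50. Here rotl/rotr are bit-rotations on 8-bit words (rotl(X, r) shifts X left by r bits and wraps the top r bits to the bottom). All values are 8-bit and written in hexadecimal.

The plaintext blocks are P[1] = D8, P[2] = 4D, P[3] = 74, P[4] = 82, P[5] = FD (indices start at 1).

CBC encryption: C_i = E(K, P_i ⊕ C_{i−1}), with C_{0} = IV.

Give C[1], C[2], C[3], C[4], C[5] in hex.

C[1]: P[1] ⊕ 50 = 88; E(K, 88) = EE.
C[2]: P[2] ⊕ EE = A3; E(K, A3) = 8B.
C[3]: P[3] ⊕ 8B = FF; E(K, FF) = 00.
C[4]: P[4] ⊕ 00 = 82; E(K, 82) = AF.
C[5]: P[5] ⊕ AF = 52; E(K, 52) = B5.

C[1] = EE, C[2] = 8B, C[3] = 00, C[4] = AF, C[5] = B5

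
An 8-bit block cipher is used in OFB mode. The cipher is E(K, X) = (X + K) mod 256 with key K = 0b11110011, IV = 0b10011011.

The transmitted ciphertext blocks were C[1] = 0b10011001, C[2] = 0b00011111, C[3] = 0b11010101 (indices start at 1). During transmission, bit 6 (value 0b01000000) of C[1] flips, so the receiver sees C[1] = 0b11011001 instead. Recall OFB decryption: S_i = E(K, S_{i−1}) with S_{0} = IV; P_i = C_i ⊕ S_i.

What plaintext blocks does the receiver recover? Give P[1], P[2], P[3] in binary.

Only C[1] changed, to 0b11011001. In OFB, a change in C_i flips the same bit in P_i only; the keystream is unaffected. Decrypting the received ciphertext:
P[1]: S = E(K, 0b10011011) = 0b10001110; 0b11011001 ⊕ 0b10001110 = 0b01010111.
P[2]: S = E(K, 0b10001110) = 0b10000001; 0b00011111 ⊕ 0b10000001 = 0b10011110.
P[3]: S = E(K, 0b10000001) = 0b01110100; 0b11010101 ⊕ 0b01110100 = 0b10100001.
Blocks that differ from the original plaintext: P[1].

P[1] = 0b01010111, P[2] = 0b10011110, P[3] = 0b10100001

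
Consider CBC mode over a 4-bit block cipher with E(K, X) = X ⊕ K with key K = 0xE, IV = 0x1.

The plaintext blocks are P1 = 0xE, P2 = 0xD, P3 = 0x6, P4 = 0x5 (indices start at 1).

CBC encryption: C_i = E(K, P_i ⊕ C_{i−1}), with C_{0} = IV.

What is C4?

C1: P1 ⊕ 0x1 = 0xF; E(K, 0xF) = 0x1.
C2: P2 ⊕ 0x1 = 0xC; E(K, 0xC) = 0x2.
C3: P3 ⊕ 0x2 = 0x4; E(K, 0x4) = 0xA.
C4: P4 ⊕ 0xA = 0xF; E(K, 0xF) = 0x1.

C4 = 0x1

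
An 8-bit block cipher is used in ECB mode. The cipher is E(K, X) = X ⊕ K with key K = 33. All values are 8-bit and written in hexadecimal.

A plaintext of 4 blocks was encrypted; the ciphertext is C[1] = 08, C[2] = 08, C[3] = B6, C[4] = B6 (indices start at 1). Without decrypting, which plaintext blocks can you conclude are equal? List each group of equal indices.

P[1] = P[2]; P[3] = P[4]

ECB encrypts each block independently with the same key, so equal ciphertext blocks imply equal plaintext blocks.
C[1] = C[2] = 08, so P[1] = P[2].
C[3] = C[4] = B6, so P[3] = P[4].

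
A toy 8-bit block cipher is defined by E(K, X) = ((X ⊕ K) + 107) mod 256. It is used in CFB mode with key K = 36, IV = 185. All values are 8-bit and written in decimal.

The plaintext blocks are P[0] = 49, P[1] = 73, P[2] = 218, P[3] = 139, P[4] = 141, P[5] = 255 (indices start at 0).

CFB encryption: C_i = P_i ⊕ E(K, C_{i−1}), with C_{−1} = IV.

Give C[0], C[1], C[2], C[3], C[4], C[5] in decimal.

C[0]: E(K, 185) = 8; 49 ⊕ 8 = 57.
C[1]: E(K, 57) = 136; 73 ⊕ 136 = 193.
C[2]: E(K, 193) = 80; 218 ⊕ 80 = 138.
C[3]: E(K, 138) = 25; 139 ⊕ 25 = 146.
C[4]: E(K, 146) = 33; 141 ⊕ 33 = 172.
C[5]: E(K, 172) = 243; 255 ⊕ 243 = 12.

C[0] = 57, C[1] = 193, C[2] = 138, C[3] = 146, C[4] = 172, C[5] = 12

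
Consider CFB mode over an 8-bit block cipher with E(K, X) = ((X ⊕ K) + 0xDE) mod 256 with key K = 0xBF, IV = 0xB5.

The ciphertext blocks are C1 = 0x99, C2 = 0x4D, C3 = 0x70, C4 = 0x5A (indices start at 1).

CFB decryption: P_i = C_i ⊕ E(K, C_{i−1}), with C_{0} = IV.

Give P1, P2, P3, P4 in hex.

P1: E(K, 0xB5) = 0xE8; 0x99 ⊕ 0xE8 = 0x71.
P2: E(K, 0x99) = 0x04; 0x4D ⊕ 0x04 = 0x49.
P3: E(K, 0x4D) = 0xD0; 0x70 ⊕ 0xD0 = 0xA0.
P4: E(K, 0x70) = 0xAD; 0x5A ⊕ 0xAD = 0xF7.

P1 = 0x71, P2 = 0x49, P3 = 0xA0, P4 = 0xF7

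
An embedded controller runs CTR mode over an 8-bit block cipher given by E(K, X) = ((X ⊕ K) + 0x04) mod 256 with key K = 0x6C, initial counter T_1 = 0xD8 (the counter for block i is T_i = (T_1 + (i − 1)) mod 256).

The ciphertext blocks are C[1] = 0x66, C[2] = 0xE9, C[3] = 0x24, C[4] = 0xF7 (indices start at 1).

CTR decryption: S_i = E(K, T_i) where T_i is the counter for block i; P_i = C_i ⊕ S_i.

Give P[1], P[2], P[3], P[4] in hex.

P[1]: T = 0xD8, S = E(K, T) = 0xB8; 0x66 ⊕ 0xB8 = 0xDE.
P[2]: T = 0xD9, S = E(K, T) = 0xB9; 0xE9 ⊕ 0xB9 = 0x50.
P[3]: T = 0xDA, S = E(K, T) = 0xBA; 0x24 ⊕ 0xBA = 0x9E.
P[4]: T = 0xDB, S = E(K, T) = 0xBB; 0xF7 ⊕ 0xBB = 0x4C.

P[1] = 0xDE, P[2] = 0x50, P[3] = 0x9E, P[4] = 0x4C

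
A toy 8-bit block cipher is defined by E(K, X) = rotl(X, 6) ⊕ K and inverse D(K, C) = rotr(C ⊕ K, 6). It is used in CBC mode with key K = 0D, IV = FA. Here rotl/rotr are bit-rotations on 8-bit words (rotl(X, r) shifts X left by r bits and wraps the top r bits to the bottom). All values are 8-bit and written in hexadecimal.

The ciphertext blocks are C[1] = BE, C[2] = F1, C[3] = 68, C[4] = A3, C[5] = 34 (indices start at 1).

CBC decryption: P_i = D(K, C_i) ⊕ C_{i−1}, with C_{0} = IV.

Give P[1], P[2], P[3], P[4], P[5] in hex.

P[1] = 34, P[2] = 4D, P[3] = 64, P[4] = D2, P[5] = 47

P[1]: D(K, BE) = CE; CE ⊕ FA = 34.
P[2]: D(K, F1) = F3; F3 ⊕ BE = 4D.
P[3]: D(K, 68) = 95; 95 ⊕ F1 = 64.
P[4]: D(K, A3) = BA; BA ⊕ 68 = D2.
P[5]: D(K, 34) = E4; E4 ⊕ A3 = 47.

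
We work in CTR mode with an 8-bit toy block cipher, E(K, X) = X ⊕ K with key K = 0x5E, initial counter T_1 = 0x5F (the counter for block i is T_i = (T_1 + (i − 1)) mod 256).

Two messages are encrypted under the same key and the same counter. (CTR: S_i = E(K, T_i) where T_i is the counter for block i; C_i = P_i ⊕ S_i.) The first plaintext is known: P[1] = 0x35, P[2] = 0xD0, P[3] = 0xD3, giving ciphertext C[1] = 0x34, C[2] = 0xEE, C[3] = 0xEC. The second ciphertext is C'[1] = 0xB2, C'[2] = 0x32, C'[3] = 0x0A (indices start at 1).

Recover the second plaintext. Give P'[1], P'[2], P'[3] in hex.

In CTR with a reused counter, both messages share the same keystream S_i, so C_i ⊕ C'_i = P_i ⊕ P'_i and thus P'_i = P_i ⊕ C_i ⊕ C'_i.
P'[1]: 0x35 ⊕ 0x34 ⊕ 0xB2 = 0xB3.
P'[2]: 0xD0 ⊕ 0xEE ⊕ 0x32 = 0x0C.
P'[3]: 0xD3 ⊕ 0xEC ⊕ 0x0A = 0x35.

P'[1] = 0xB3, P'[2] = 0x0C, P'[3] = 0x35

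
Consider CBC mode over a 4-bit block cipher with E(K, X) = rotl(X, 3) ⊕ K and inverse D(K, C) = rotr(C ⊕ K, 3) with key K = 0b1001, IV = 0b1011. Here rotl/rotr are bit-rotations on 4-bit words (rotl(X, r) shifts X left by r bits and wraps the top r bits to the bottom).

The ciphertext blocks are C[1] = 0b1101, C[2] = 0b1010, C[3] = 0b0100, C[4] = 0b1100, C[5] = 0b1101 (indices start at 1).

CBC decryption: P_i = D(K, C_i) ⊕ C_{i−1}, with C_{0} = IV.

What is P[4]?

P[4]: D(K, 0b1100) = 0b1010; 0b1010 ⊕ 0b0100 = 0b1110.

P[4] = 0b1110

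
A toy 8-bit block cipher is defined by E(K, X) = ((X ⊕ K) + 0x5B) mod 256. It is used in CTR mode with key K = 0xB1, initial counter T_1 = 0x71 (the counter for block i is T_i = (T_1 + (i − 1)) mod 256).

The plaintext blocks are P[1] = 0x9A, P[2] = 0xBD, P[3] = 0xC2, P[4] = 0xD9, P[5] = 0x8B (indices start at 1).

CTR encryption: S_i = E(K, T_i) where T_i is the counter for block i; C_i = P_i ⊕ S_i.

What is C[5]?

C[1]: T = 0x71, S = E(K, T) = 0x1B; 0x9A ⊕ 0x1B = 0x81.
C[2]: T = 0x72, S = E(K, T) = 0x1E; 0xBD ⊕ 0x1E = 0xA3.
C[3]: T = 0x73, S = E(K, T) = 0x1D; 0xC2 ⊕ 0x1D = 0xDF.
C[4]: T = 0x74, S = E(K, T) = 0x20; 0xD9 ⊕ 0x20 = 0xF9.
C[5]: T = 0x75, S = E(K, T) = 0x1F; 0x8B ⊕ 0x1F = 0x94.

C[5] = 0x94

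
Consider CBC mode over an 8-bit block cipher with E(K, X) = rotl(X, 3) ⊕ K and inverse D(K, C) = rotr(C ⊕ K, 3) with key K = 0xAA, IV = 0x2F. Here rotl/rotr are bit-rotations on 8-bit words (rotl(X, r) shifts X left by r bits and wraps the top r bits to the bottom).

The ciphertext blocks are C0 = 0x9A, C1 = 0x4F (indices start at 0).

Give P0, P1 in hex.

P0 = 0x29, P1 = 0x26

CBC decryption: P_i = D(K, C_i) ⊕ C_{i−1}, with C_{−1} = IV.
P0: D(K, 0x9A) = 0x06; 0x06 ⊕ 0x2F = 0x29.
P1: D(K, 0x4F) = 0xBC; 0xBC ⊕ 0x9A = 0x26.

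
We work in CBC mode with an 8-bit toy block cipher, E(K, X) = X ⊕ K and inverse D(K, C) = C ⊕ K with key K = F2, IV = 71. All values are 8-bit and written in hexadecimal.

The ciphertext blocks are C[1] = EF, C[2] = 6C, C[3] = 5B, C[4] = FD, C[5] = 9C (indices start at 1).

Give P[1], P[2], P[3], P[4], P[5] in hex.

P[1] = 6C, P[2] = 71, P[3] = C5, P[4] = 54, P[5] = 93

CBC decryption: P_i = D(K, C_i) ⊕ C_{i−1}, with C_{0} = IV.
P[1]: D(K, EF) = 1D; 1D ⊕ 71 = 6C.
P[2]: D(K, 6C) = 9E; 9E ⊕ EF = 71.
P[3]: D(K, 5B) = A9; A9 ⊕ 6C = C5.
P[4]: D(K, FD) = 0F; 0F ⊕ 5B = 54.
P[5]: D(K, 9C) = 6E; 6E ⊕ FD = 93.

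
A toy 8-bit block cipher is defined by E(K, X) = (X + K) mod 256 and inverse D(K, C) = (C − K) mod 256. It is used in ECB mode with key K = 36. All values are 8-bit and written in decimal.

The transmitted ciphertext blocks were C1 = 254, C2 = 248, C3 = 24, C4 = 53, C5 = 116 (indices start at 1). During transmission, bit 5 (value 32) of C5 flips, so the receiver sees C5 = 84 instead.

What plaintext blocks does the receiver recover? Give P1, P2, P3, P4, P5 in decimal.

ECB decryption: P_i = D(K, C_i).
Only C5 changed, to 84. In ECB, a change in C_i affects only P_i. Decrypting the received ciphertext:
P1: D(K, 254) = 218.
P2: D(K, 248) = 212.
P3: D(K, 24) = 244.
P4: D(K, 53) = 17.
P5: D(K, 84) = 48.
Blocks that differ from the original plaintext: P5.

P1 = 218, P2 = 212, P3 = 244, P4 = 17, P5 = 48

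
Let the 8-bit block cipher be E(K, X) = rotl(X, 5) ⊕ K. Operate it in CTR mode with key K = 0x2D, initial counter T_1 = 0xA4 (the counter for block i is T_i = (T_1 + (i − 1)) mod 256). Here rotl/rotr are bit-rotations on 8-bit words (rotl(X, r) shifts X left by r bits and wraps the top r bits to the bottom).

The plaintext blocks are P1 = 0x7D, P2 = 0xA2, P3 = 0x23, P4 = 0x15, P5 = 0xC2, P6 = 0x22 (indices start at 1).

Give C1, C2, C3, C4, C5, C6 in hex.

CTR encryption: S_i = E(K, T_i) where T_i is the counter for block i; C_i = P_i ⊕ S_i.
C1: T = 0xA4, S = E(K, T) = 0xB9; 0x7D ⊕ 0xB9 = 0xC4.
C2: T = 0xA5, S = E(K, T) = 0x99; 0xA2 ⊕ 0x99 = 0x3B.
C3: T = 0xA6, S = E(K, T) = 0xF9; 0x23 ⊕ 0xF9 = 0xDA.
C4: T = 0xA7, S = E(K, T) = 0xD9; 0x15 ⊕ 0xD9 = 0xCC.
C5: T = 0xA8, S = E(K, T) = 0x38; 0xC2 ⊕ 0x38 = 0xFA.
C6: T = 0xA9, S = E(K, T) = 0x18; 0x22 ⊕ 0x18 = 0x3A.

C1 = 0xC4, C2 = 0x3B, C3 = 0xDA, C4 = 0xCC, C5 = 0xFA, C6 = 0x3A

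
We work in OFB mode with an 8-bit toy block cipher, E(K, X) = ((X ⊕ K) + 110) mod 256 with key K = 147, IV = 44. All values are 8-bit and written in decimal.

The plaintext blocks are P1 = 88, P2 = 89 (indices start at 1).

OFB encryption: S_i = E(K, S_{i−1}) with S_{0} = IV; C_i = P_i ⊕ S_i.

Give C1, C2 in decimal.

C1 = 117, C2 = 117

C1: S = E(K, 44) = 45; 88 ⊕ 45 = 117.
C2: S = E(K, 45) = 44; 89 ⊕ 44 = 117.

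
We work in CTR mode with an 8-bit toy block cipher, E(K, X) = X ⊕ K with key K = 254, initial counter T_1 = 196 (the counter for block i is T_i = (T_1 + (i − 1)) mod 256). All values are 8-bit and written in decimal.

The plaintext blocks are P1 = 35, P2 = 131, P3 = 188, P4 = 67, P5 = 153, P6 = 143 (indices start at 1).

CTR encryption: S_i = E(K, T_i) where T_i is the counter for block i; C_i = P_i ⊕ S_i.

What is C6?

C6 = 184

C1: T = 196, S = E(K, T) = 58; 35 ⊕ 58 = 25.
C2: T = 197, S = E(K, T) = 59; 131 ⊕ 59 = 184.
C3: T = 198, S = E(K, T) = 56; 188 ⊕ 56 = 132.
C4: T = 199, S = E(K, T) = 57; 67 ⊕ 57 = 122.
C5: T = 200, S = E(K, T) = 54; 153 ⊕ 54 = 175.
C6: T = 201, S = E(K, T) = 55; 143 ⊕ 55 = 184.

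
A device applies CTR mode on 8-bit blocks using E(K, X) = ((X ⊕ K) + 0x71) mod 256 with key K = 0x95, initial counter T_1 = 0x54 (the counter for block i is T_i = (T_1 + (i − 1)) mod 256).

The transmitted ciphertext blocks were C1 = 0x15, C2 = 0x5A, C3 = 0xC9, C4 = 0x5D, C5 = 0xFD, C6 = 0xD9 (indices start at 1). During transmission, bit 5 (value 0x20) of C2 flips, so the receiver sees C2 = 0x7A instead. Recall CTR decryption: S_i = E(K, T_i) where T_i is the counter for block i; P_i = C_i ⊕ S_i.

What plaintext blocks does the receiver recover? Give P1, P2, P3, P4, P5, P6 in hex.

Only C2 changed, to 0x7A. In CTR, a change in C_i flips the same bit in P_i only; the keystream is unaffected. Decrypting the received ciphertext:
P1: T = 0x54, S = E(K, T) = 0x32; 0x15 ⊕ 0x32 = 0x27.
P2: T = 0x55, S = E(K, T) = 0x31; 0x7A ⊕ 0x31 = 0x4B.
P3: T = 0x56, S = E(K, T) = 0x34; 0xC9 ⊕ 0x34 = 0xFD.
P4: T = 0x57, S = E(K, T) = 0x33; 0x5D ⊕ 0x33 = 0x6E.
P5: T = 0x58, S = E(K, T) = 0x3E; 0xFD ⊕ 0x3E = 0xC3.
P6: T = 0x59, S = E(K, T) = 0x3D; 0xD9 ⊕ 0x3D = 0xE4.
Blocks that differ from the original plaintext: P2.

P1 = 0x27, P2 = 0x4B, P3 = 0xFD, P4 = 0x6E, P5 = 0xC3, P6 = 0xE4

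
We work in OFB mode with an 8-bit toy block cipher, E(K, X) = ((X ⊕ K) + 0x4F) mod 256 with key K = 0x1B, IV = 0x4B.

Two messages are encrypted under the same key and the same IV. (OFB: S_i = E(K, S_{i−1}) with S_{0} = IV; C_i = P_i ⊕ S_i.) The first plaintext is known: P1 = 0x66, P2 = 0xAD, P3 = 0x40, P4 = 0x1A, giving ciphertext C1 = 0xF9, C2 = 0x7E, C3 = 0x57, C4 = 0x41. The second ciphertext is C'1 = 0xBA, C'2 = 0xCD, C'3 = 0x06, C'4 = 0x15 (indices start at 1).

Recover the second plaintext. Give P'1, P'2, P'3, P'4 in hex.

P'1 = 0x25, P'2 = 0x1E, P'3 = 0x11, P'4 = 0x4E

In OFB with a reused IV, both messages share the same keystream S_i, so C_i ⊕ C'_i = P_i ⊕ P'_i and thus P'_i = P_i ⊕ C_i ⊕ C'_i.
P'1: 0x66 ⊕ 0xF9 ⊕ 0xBA = 0x25.
P'2: 0xAD ⊕ 0x7E ⊕ 0xCD = 0x1E.
P'3: 0x40 ⊕ 0x57 ⊕ 0x06 = 0x11.
P'4: 0x1A ⊕ 0x41 ⊕ 0x15 = 0x4E.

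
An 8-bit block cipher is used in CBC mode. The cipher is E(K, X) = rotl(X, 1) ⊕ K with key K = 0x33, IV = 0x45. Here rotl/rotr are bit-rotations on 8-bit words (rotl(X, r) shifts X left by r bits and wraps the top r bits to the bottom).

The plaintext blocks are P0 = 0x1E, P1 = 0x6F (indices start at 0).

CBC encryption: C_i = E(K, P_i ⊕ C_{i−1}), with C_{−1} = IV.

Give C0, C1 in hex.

C0: P0 ⊕ 0x45 = 0x5B; E(K, 0x5B) = 0x85.
C1: P1 ⊕ 0x85 = 0xEA; E(K, 0xEA) = 0xE6.

C0 = 0x85, C1 = 0xE6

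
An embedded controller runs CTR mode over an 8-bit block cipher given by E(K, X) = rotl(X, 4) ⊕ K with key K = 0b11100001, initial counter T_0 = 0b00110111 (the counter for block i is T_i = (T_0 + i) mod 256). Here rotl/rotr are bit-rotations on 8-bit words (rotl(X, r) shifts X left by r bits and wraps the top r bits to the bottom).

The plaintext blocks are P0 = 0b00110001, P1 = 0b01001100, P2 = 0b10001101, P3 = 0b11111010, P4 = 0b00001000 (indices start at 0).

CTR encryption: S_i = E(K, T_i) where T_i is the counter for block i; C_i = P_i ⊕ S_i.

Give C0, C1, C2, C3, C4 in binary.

C0: T = 0b00110111, S = E(K, T) = 0b10010010; 0b00110001 ⊕ 0b10010010 = 0b10100011.
C1: T = 0b00111000, S = E(K, T) = 0b01100010; 0b01001100 ⊕ 0b01100010 = 0b00101110.
C2: T = 0b00111001, S = E(K, T) = 0b01110010; 0b10001101 ⊕ 0b01110010 = 0b11111111.
C3: T = 0b00111010, S = E(K, T) = 0b01000010; 0b11111010 ⊕ 0b01000010 = 0b10111000.
C4: T = 0b00111011, S = E(K, T) = 0b01010010; 0b00001000 ⊕ 0b01010010 = 0b01011010.

C0 = 0b10100011, C1 = 0b00101110, C2 = 0b11111111, C3 = 0b10111000, C4 = 0b01011010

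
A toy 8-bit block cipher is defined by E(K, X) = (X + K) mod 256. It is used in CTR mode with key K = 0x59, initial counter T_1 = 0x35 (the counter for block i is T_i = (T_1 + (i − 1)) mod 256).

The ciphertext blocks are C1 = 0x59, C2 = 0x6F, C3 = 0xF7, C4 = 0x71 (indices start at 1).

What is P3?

P3 = 0x67

CTR decryption: S_i = E(K, T_i) where T_i is the counter for block i; P_i = C_i ⊕ S_i.
P3: T = 0x37, S = E(K, T) = 0x90; 0xF7 ⊕ 0x90 = 0x67.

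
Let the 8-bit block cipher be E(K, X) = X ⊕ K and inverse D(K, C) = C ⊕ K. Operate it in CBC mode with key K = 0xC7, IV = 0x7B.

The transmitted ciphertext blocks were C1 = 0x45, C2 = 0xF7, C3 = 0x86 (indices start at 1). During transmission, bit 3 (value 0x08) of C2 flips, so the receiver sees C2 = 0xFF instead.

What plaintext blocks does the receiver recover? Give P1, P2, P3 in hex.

CBC decryption: P_i = D(K, C_i) ⊕ C_{i−1}, with C_{0} = IV.
Only C2 changed, to 0xFF. In CBC, a change in C_i garbles P_i and flips the same bit in P_{i+1}. Decrypting the received ciphertext:
P1: D(K, 0x45) = 0x82; 0x82 ⊕ 0x7B = 0xF9.
P2: D(K, 0xFF) = 0x38; 0x38 ⊕ 0x45 = 0x7D.
P3: D(K, 0x86) = 0x41; 0x41 ⊕ 0xFF = 0xBE.
Blocks that differ from the original plaintext: P2, P3.

P1 = 0xF9, P2 = 0x7D, P3 = 0xBE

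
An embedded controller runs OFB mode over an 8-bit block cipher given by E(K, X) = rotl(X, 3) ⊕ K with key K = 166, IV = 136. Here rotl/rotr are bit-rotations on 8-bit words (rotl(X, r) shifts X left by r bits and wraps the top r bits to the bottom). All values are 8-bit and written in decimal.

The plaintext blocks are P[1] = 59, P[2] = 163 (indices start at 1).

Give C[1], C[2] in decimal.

OFB encryption: S_i = E(K, S_{i−1}) with S_{0} = IV; C_i = P_i ⊕ S_i.
C[1]: S = E(K, 136) = 226; 59 ⊕ 226 = 217.
C[2]: S = E(K, 226) = 177; 163 ⊕ 177 = 18.

C[1] = 217, C[2] = 18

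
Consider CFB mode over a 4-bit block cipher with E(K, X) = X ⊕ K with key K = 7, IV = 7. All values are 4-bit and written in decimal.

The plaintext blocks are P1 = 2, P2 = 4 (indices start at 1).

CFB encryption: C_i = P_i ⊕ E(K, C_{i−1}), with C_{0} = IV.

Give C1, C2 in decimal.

C1: E(K, 7) = 0; 2 ⊕ 0 = 2.
C2: E(K, 2) = 5; 4 ⊕ 5 = 1.

C1 = 2, C2 = 1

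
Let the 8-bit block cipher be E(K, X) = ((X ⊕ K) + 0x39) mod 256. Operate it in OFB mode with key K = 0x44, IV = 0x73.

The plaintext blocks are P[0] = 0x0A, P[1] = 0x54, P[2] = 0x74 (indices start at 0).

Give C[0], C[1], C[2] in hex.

C[0] = 0x7A, C[1] = 0x39, C[2] = 0x16

OFB encryption: S_i = E(K, S_{i−1}) with S_{−1} = IV; C_i = P_i ⊕ S_i.
C[0]: S = E(K, 0x73) = 0x70; 0x0A ⊕ 0x70 = 0x7A.
C[1]: S = E(K, 0x70) = 0x6D; 0x54 ⊕ 0x6D = 0x39.
C[2]: S = E(K, 0x6D) = 0x62; 0x74 ⊕ 0x62 = 0x16.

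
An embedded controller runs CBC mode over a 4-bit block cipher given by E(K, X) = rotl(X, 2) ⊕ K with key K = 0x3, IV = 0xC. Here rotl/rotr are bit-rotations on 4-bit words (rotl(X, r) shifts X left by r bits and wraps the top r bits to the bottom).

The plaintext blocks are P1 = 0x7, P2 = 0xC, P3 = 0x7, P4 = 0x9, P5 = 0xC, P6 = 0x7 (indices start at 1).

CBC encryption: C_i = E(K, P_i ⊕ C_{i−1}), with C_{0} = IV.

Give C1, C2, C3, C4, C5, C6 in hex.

C1 = 0xD, C2 = 0x7, C3 = 0x3, C4 = 0x9, C5 = 0x6, C6 = 0x7

C1: P1 ⊕ 0xC = 0xB; E(K, 0xB) = 0xD.
C2: P2 ⊕ 0xD = 0x1; E(K, 0x1) = 0x7.
C3: P3 ⊕ 0x7 = 0x0; E(K, 0x0) = 0x3.
C4: P4 ⊕ 0x3 = 0xA; E(K, 0xA) = 0x9.
C5: P5 ⊕ 0x9 = 0x5; E(K, 0x5) = 0x6.
C6: P6 ⊕ 0x6 = 0x1; E(K, 0x1) = 0x7.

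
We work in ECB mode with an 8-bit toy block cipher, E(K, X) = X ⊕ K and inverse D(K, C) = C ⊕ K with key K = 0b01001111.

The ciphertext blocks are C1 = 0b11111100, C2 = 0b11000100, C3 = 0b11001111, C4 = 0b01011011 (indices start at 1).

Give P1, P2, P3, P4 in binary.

ECB decryption: P_i = D(K, C_i).
P1: D(K, 0b11111100) = 0b10110011.
P2: D(K, 0b11000100) = 0b10001011.
P3: D(K, 0b11001111) = 0b10000000.
P4: D(K, 0b01011011) = 0b00010100.

P1 = 0b10110011, P2 = 0b10001011, P3 = 0b10000000, P4 = 0b00010100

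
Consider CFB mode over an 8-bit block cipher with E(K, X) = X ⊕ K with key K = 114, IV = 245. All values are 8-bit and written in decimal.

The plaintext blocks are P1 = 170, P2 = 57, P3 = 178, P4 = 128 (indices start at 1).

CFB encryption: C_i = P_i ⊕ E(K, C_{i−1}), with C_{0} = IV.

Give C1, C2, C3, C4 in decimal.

C1: E(K, 245) = 135; 170 ⊕ 135 = 45.
C2: E(K, 45) = 95; 57 ⊕ 95 = 102.
C3: E(K, 102) = 20; 178 ⊕ 20 = 166.
C4: E(K, 166) = 212; 128 ⊕ 212 = 84.

C1 = 45, C2 = 102, C3 = 166, C4 = 84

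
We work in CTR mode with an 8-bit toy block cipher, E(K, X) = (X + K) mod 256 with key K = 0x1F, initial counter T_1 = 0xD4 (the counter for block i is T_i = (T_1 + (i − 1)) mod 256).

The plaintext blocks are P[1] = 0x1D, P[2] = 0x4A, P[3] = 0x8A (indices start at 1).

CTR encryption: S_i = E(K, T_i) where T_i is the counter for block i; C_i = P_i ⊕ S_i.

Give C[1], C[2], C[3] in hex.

C[1]: T = 0xD4, S = E(K, T) = 0xF3; 0x1D ⊕ 0xF3 = 0xEE.
C[2]: T = 0xD5, S = E(K, T) = 0xF4; 0x4A ⊕ 0xF4 = 0xBE.
C[3]: T = 0xD6, S = E(K, T) = 0xF5; 0x8A ⊕ 0xF5 = 0x7F.

C[1] = 0xEE, C[2] = 0xBE, C[3] = 0x7F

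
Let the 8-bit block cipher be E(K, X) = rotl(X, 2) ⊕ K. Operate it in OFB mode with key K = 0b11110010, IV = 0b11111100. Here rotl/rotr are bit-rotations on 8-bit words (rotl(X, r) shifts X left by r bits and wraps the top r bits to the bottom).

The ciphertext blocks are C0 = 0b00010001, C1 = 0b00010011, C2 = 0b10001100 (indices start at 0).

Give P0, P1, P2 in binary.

OFB decryption: S_i = E(K, S_{i−1}) with S_{−1} = IV; P_i = C_i ⊕ S_i.
P0: S = E(K, 0b11111100) = 0b00000001; 0b00010001 ⊕ 0b00000001 = 0b00010000.
P1: S = E(K, 0b00000001) = 0b11110110; 0b00010011 ⊕ 0b11110110 = 0b11100101.
P2: S = E(K, 0b11110110) = 0b00101001; 0b10001100 ⊕ 0b00101001 = 0b10100101.

P0 = 0b00010000, P1 = 0b11100101, P2 = 0b10100101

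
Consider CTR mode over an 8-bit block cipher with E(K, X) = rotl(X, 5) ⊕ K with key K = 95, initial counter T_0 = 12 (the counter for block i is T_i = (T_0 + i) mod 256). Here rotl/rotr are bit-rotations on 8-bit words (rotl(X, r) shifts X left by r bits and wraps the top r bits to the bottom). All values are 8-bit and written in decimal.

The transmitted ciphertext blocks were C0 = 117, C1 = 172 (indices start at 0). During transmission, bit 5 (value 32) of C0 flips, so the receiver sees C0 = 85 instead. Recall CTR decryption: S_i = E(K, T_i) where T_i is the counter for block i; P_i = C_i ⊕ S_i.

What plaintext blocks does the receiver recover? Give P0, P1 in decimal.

P0 = 139, P1 = 82

Only C0 changed, to 85. In CTR, a change in C_i flips the same bit in P_i only; the keystream is unaffected. Decrypting the received ciphertext:
P0: T = 12, S = E(K, T) = 222; 85 ⊕ 222 = 139.
P1: T = 13, S = E(K, T) = 254; 172 ⊕ 254 = 82.
Blocks that differ from the original plaintext: P0.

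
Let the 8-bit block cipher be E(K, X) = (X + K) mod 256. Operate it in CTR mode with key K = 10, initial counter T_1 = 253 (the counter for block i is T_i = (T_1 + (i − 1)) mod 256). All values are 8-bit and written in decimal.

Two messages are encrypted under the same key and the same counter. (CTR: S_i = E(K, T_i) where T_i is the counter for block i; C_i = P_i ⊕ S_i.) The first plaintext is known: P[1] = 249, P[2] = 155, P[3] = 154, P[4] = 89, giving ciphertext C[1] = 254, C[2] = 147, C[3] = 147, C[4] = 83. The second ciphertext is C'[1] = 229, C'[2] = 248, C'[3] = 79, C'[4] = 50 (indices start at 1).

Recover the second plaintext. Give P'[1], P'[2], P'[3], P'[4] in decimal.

In CTR with a reused counter, both messages share the same keystream S_i, so C_i ⊕ C'_i = P_i ⊕ P'_i and thus P'_i = P_i ⊕ C_i ⊕ C'_i.
P'[1]: 249 ⊕ 254 ⊕ 229 = 226.
P'[2]: 155 ⊕ 147 ⊕ 248 = 240.
P'[3]: 154 ⊕ 147 ⊕ 79 = 70.
P'[4]: 89 ⊕ 83 ⊕ 50 = 56.

P'[1] = 226, P'[2] = 240, P'[3] = 70, P'[4] = 56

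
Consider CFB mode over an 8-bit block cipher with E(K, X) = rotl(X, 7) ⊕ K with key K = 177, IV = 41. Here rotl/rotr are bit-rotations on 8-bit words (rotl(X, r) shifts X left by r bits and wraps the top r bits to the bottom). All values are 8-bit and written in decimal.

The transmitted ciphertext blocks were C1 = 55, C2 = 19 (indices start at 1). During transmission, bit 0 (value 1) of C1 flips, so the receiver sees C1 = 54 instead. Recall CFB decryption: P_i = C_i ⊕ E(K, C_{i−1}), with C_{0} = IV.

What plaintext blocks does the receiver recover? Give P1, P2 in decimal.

P1 = 19, P2 = 185

Only C1 changed, to 54. In CFB, a change in C_i flips the same bit in P_i and garbles P_{i+1}. Decrypting the received ciphertext:
P1: E(K, 41) = 37; 54 ⊕ 37 = 19.
P2: E(K, 54) = 170; 19 ⊕ 170 = 185.
Blocks that differ from the original plaintext: P1, P2.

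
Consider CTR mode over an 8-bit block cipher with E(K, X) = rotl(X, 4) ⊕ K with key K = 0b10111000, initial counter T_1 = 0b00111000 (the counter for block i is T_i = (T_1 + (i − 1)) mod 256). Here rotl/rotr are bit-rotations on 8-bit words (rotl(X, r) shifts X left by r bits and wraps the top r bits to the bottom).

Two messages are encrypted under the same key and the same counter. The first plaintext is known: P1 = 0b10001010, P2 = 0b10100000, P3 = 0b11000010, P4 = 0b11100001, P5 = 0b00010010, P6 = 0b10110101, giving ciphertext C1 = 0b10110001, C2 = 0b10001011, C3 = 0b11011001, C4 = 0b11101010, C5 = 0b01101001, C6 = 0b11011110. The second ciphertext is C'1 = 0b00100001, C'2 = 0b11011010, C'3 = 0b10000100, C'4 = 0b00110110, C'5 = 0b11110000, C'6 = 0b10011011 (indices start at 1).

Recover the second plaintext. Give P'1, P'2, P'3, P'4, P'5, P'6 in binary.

In CTR with a reused counter, both messages share the same keystream S_i, so C_i ⊕ C'_i = P_i ⊕ P'_i and thus P'_i = P_i ⊕ C_i ⊕ C'_i.
P'1: 0b10001010 ⊕ 0b10110001 ⊕ 0b00100001 = 0b00011010.
P'2: 0b10100000 ⊕ 0b10001011 ⊕ 0b11011010 = 0b11110001.
P'3: 0b11000010 ⊕ 0b11011001 ⊕ 0b10000100 = 0b10011111.
P'4: 0b11100001 ⊕ 0b11101010 ⊕ 0b00110110 = 0b00111101.
P'5: 0b00010010 ⊕ 0b01101001 ⊕ 0b11110000 = 0b10001011.
P'6: 0b10110101 ⊕ 0b11011110 ⊕ 0b10011011 = 0b11110000.

P'1 = 0b00011010, P'2 = 0b11110001, P'3 = 0b10011111, P'4 = 0b00111101, P'5 = 0b10001011, P'6 = 0b11110000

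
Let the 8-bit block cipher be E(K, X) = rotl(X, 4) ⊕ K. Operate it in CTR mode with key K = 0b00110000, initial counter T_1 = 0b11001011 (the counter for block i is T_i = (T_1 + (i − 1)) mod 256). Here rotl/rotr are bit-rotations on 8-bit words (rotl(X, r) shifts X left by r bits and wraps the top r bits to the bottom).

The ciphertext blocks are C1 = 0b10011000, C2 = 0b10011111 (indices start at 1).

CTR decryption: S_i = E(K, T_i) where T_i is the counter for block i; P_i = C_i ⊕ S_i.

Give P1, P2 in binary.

P1: T = 0b11001011, S = E(K, T) = 0b10001100; 0b10011000 ⊕ 0b10001100 = 0b00010100.
P2: T = 0b11001100, S = E(K, T) = 0b11111100; 0b10011111 ⊕ 0b11111100 = 0b01100011.

P1 = 0b00010100, P2 = 0b01100011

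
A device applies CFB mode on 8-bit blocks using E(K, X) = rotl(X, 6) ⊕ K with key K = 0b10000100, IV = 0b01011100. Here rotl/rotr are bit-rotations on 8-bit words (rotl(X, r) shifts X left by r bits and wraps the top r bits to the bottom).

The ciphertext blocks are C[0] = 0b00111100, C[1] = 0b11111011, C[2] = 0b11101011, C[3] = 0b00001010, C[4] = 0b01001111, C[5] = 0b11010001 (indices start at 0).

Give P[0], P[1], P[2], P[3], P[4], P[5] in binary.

P[0] = 0b10101111, P[1] = 0b01110000, P[2] = 0b10010001, P[3] = 0b01110100, P[4] = 0b01001001, P[5] = 0b10000110

CFB decryption: P_i = C_i ⊕ E(K, C_{i−1}), with C_{−1} = IV.
P[0]: E(K, 0b01011100) = 0b10010011; 0b00111100 ⊕ 0b10010011 = 0b10101111.
P[1]: E(K, 0b00111100) = 0b10001011; 0b11111011 ⊕ 0b10001011 = 0b01110000.
P[2]: E(K, 0b11111011) = 0b01111010; 0b11101011 ⊕ 0b01111010 = 0b10010001.
P[3]: E(K, 0b11101011) = 0b01111110; 0b00001010 ⊕ 0b01111110 = 0b01110100.
P[4]: E(K, 0b00001010) = 0b00000110; 0b01001111 ⊕ 0b00000110 = 0b01001001.
P[5]: E(K, 0b01001111) = 0b01010111; 0b11010001 ⊕ 0b01010111 = 0b10000110.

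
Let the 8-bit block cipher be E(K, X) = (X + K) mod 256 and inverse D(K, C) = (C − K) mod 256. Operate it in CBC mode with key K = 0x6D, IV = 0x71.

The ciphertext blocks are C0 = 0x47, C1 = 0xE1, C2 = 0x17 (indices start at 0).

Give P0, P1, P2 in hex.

CBC decryption: P_i = D(K, C_i) ⊕ C_{i−1}, with C_{−1} = IV.
P0: D(K, 0x47) = 0xDA; 0xDA ⊕ 0x71 = 0xAB.
P1: D(K, 0xE1) = 0x74; 0x74 ⊕ 0x47 = 0x33.
P2: D(K, 0x17) = 0xAA; 0xAA ⊕ 0xE1 = 0x4B.

P0 = 0xAB, P1 = 0x33, P2 = 0x4B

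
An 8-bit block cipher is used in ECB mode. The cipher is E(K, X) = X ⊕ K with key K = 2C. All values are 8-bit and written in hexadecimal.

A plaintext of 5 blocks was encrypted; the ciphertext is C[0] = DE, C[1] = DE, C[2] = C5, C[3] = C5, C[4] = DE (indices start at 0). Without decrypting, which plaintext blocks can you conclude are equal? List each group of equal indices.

P[0] = P[1] = P[4]; P[2] = P[3]

ECB encrypts each block independently with the same key, so equal ciphertext blocks imply equal plaintext blocks.
C[0] = C[1] = C[4] = DE, so P[0] = P[1] = P[4].
C[2] = C[3] = C5, so P[2] = P[3].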